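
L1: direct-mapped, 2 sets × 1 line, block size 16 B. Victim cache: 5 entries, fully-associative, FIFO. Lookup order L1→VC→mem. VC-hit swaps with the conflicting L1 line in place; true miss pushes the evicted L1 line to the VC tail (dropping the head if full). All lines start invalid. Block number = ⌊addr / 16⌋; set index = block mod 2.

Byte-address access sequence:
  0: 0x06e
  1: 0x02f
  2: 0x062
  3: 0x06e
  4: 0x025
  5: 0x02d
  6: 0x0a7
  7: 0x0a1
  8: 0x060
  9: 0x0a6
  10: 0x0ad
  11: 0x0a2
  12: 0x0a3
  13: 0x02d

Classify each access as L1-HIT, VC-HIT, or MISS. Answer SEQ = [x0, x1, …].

SEQ = [MISS, MISS, VC-HIT, L1-HIT, VC-HIT, L1-HIT, MISS, L1-HIT, VC-HIT, VC-HIT, L1-HIT, L1-HIT, L1-HIT, VC-HIT]

#0 0x6e→b6/s0 MISS; vc=[]
#1 0x2f→b2/s0 MISS; vc=[6]
#2 0x62→b6/s0 VC-HIT; vc=[2]
#3 0x6e→b6/s0 L1-HIT; vc=[2]
#4 0x25→b2/s0 VC-HIT; vc=[6]
#5 0x2d→b2/s0 L1-HIT; vc=[6]
#6 0xa7→b10/s0 MISS; vc=[6,2]
#7 0xa1→b10/s0 L1-HIT; vc=[6,2]
#8 0x60→b6/s0 VC-HIT; vc=[10,2]
#9 0xa6→b10/s0 VC-HIT; vc=[6,2]
#10 0xad→b10/s0 L1-HIT; vc=[6,2]
#11 0xa2→b10/s0 L1-HIT; vc=[6,2]
#12 0xa3→b10/s0 L1-HIT; vc=[6,2]
#13 0x2d→b2/s0 VC-HIT; vc=[6,10]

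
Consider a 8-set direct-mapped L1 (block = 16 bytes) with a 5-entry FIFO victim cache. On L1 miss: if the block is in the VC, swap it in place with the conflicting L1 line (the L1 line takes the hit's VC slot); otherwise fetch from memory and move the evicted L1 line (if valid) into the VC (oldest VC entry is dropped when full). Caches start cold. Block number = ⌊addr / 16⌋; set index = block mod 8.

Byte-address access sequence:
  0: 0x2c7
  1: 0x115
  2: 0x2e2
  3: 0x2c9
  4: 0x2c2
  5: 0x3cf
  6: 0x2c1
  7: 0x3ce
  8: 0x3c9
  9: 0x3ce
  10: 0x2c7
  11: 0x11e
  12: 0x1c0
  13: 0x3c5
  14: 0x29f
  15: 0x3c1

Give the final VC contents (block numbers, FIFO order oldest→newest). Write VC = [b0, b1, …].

VC = [28, 44, 17]

#0 0x2c7→b44/s4 MISS; vc=[]
#1 0x115→b17/s1 MISS; vc=[]
#2 0x2e2→b46/s6 MISS; vc=[]
#3 0x2c9→b44/s4 L1-HIT; vc=[]
#4 0x2c2→b44/s4 L1-HIT; vc=[]
#5 0x3cf→b60/s4 MISS; vc=[44]
#6 0x2c1→b44/s4 VC-HIT; vc=[60]
#7 0x3ce→b60/s4 VC-HIT; vc=[44]
#8 0x3c9→b60/s4 L1-HIT; vc=[44]
#9 0x3ce→b60/s4 L1-HIT; vc=[44]
#10 0x2c7→b44/s4 VC-HIT; vc=[60]
#11 0x11e→b17/s1 L1-HIT; vc=[60]
#12 0x1c0→b28/s4 MISS; vc=[60,44]
#13 0x3c5→b60/s4 VC-HIT; vc=[28,44]
#14 0x29f→b41/s1 MISS; vc=[28,44,17]
#15 0x3c1→b60/s4 L1-HIT; vc=[28,44,17]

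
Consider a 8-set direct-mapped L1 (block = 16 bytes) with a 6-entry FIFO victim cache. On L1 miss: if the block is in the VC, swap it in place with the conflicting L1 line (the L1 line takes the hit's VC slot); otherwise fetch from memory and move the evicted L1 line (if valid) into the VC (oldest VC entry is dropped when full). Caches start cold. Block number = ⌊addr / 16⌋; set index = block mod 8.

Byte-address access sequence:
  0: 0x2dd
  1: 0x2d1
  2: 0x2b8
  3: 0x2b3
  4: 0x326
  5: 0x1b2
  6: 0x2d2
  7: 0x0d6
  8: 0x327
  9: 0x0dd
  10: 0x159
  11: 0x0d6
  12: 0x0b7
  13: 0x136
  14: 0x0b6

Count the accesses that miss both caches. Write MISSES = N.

MISSES = 8

#0 0x2dd→b45/s5 MISS; vc=[]
#1 0x2d1→b45/s5 L1-HIT; vc=[]
#2 0x2b8→b43/s3 MISS; vc=[]
#3 0x2b3→b43/s3 L1-HIT; vc=[]
#4 0x326→b50/s2 MISS; vc=[]
#5 0x1b2→b27/s3 MISS; vc=[43]
#6 0x2d2→b45/s5 L1-HIT; vc=[43]
#7 0xd6→b13/s5 MISS; vc=[43,45]
#8 0x327→b50/s2 L1-HIT; vc=[43,45]
#9 0xdd→b13/s5 L1-HIT; vc=[43,45]
#10 0x159→b21/s5 MISS; vc=[43,45,13]
#11 0xd6→b13/s5 VC-HIT; vc=[43,45,21]
#12 0xb7→b11/s3 MISS; vc=[43,45,21,27]
#13 0x136→b19/s3 MISS; vc=[43,45,21,27,11]
#14 0xb6→b11/s3 VC-HIT; vc=[43,45,21,27,19]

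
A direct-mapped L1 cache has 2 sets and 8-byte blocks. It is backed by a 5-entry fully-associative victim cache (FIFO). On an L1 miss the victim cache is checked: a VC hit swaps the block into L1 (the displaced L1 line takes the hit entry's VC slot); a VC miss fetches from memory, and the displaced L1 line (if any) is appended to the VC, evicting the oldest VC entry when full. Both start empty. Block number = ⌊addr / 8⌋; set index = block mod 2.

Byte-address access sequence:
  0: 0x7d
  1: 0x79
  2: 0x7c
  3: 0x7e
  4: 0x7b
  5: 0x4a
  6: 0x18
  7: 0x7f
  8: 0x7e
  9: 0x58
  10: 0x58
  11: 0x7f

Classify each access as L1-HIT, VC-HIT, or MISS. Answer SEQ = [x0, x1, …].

SEQ = [MISS, L1-HIT, L1-HIT, L1-HIT, L1-HIT, MISS, MISS, VC-HIT, L1-HIT, MISS, L1-HIT, VC-HIT]

#0 0x7d→b15/s1 MISS; vc=[]
#1 0x79→b15/s1 L1-HIT; vc=[]
#2 0x7c→b15/s1 L1-HIT; vc=[]
#3 0x7e→b15/s1 L1-HIT; vc=[]
#4 0x7b→b15/s1 L1-HIT; vc=[]
#5 0x4a→b9/s1 MISS; vc=[15]
#6 0x18→b3/s1 MISS; vc=[15,9]
#7 0x7f→b15/s1 VC-HIT; vc=[3,9]
#8 0x7e→b15/s1 L1-HIT; vc=[3,9]
#9 0x58→b11/s1 MISS; vc=[3,9,15]
#10 0x58→b11/s1 L1-HIT; vc=[3,9,15]
#11 0x7f→b15/s1 VC-HIT; vc=[3,9,11]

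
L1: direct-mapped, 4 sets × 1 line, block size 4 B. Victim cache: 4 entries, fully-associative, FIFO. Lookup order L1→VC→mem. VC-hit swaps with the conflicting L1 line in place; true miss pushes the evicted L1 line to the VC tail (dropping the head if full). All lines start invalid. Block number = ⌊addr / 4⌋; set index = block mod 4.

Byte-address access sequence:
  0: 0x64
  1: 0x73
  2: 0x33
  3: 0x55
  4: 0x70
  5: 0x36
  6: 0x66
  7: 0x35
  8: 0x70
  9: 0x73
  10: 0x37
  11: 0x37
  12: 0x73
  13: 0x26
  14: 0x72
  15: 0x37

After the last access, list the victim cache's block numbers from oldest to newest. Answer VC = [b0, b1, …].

#0 0x64→b25/s1 MISS; vc=[]
#1 0x73→b28/s0 MISS; vc=[]
#2 0x33→b12/s0 MISS; vc=[28]
#3 0x55→b21/s1 MISS; vc=[28,25]
#4 0x70→b28/s0 VC-HIT; vc=[12,25]
#5 0x36→b13/s1 MISS; vc=[12,25,21]
#6 0x66→b25/s1 VC-HIT; vc=[12,13,21]
#7 0x35→b13/s1 VC-HIT; vc=[12,25,21]
#8 0x70→b28/s0 L1-HIT; vc=[12,25,21]
#9 0x73→b28/s0 L1-HIT; vc=[12,25,21]
#10 0x37→b13/s1 L1-HIT; vc=[12,25,21]
#11 0x37→b13/s1 L1-HIT; vc=[12,25,21]
#12 0x73→b28/s0 L1-HIT; vc=[12,25,21]
#13 0x26→b9/s1 MISS; vc=[12,25,21,13]
#14 0x72→b28/s0 L1-HIT; vc=[12,25,21,13]
#15 0x37→b13/s1 VC-HIT; vc=[12,25,21,9]

VC = [12, 25, 21, 9]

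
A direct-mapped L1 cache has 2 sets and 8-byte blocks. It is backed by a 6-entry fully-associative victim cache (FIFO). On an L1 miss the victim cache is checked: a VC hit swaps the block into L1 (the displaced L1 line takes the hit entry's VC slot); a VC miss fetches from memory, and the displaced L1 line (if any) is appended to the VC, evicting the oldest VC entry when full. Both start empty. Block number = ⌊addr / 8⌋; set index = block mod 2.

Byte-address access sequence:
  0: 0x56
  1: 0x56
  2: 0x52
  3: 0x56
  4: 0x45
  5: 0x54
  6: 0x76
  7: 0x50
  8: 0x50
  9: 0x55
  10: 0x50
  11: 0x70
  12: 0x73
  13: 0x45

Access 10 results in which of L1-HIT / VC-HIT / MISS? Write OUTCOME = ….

OUTCOME = L1-HIT

  [0] addr=0x56 blk=10 s=0: MISS | VC []
  [1] addr=0x56 blk=10 s=0: L1-HIT | VC []
  [2] addr=0x52 blk=10 s=0: L1-HIT | VC []
  [3] addr=0x56 blk=10 s=0: L1-HIT | VC []
  [4] addr=0x45 blk=8 s=0: MISS | VC [10]
  [5] addr=0x54 blk=10 s=0: VC-HIT | VC [8]
  [6] addr=0x76 blk=14 s=0: MISS | VC [8, 10]
  [7] addr=0x50 blk=10 s=0: VC-HIT | VC [8, 14]
  [8] addr=0x50 blk=10 s=0: L1-HIT | VC [8, 14]
  [9] addr=0x55 blk=10 s=0: L1-HIT | VC [8, 14]
  [10] addr=0x50 blk=10 s=0: L1-HIT | VC [8, 14]
  [11] addr=0x70 blk=14 s=0: VC-HIT | VC [8, 10]
  [12] addr=0x73 blk=14 s=0: L1-HIT | VC [8, 10]
  [13] addr=0x45 blk=8 s=0: VC-HIT | VC [14, 10]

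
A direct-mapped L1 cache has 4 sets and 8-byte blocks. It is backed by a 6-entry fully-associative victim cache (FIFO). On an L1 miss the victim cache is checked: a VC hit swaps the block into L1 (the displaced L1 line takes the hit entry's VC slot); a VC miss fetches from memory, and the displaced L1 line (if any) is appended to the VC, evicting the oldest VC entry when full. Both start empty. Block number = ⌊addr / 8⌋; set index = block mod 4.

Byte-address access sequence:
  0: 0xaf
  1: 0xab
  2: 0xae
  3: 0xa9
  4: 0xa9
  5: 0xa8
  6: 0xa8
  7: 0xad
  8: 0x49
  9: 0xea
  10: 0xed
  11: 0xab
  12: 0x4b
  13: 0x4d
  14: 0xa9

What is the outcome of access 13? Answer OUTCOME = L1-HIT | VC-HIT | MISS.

#0 0xaf→b21/s1 MISS; vc=[]
#1 0xab→b21/s1 L1-HIT; vc=[]
#2 0xae→b21/s1 L1-HIT; vc=[]
#3 0xa9→b21/s1 L1-HIT; vc=[]
#4 0xa9→b21/s1 L1-HIT; vc=[]
#5 0xa8→b21/s1 L1-HIT; vc=[]
#6 0xa8→b21/s1 L1-HIT; vc=[]
#7 0xad→b21/s1 L1-HIT; vc=[]
#8 0x49→b9/s1 MISS; vc=[21]
#9 0xea→b29/s1 MISS; vc=[21,9]
#10 0xed→b29/s1 L1-HIT; vc=[21,9]
#11 0xab→b21/s1 VC-HIT; vc=[29,9]
#12 0x4b→b9/s1 VC-HIT; vc=[29,21]
#13 0x4d→b9/s1 L1-HIT; vc=[29,21]
#14 0xa9→b21/s1 VC-HIT; vc=[29,9]

OUTCOME = L1-HIT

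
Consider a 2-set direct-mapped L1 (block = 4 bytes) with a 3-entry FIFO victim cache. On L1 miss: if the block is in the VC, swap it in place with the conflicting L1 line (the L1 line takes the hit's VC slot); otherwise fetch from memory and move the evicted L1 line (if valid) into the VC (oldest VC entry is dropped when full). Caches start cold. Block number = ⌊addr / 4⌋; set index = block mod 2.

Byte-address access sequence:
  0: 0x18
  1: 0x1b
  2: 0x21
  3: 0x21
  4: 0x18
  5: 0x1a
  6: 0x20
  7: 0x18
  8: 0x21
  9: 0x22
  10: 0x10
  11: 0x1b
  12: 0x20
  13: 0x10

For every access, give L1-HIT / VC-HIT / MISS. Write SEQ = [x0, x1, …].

#0 0x18→b6/s0 MISS; vc=[]
#1 0x1b→b6/s0 L1-HIT; vc=[]
#2 0x21→b8/s0 MISS; vc=[6]
#3 0x21→b8/s0 L1-HIT; vc=[6]
#4 0x18→b6/s0 VC-HIT; vc=[8]
#5 0x1a→b6/s0 L1-HIT; vc=[8]
#6 0x20→b8/s0 VC-HIT; vc=[6]
#7 0x18→b6/s0 VC-HIT; vc=[8]
#8 0x21→b8/s0 VC-HIT; vc=[6]
#9 0x22→b8/s0 L1-HIT; vc=[6]
#10 0x10→b4/s0 MISS; vc=[6,8]
#11 0x1b→b6/s0 VC-HIT; vc=[4,8]
#12 0x20→b8/s0 VC-HIT; vc=[4,6]
#13 0x10→b4/s0 VC-HIT; vc=[8,6]

SEQ = [MISS, L1-HIT, MISS, L1-HIT, VC-HIT, L1-HIT, VC-HIT, VC-HIT, VC-HIT, L1-HIT, MISS, VC-HIT, VC-HIT, VC-HIT]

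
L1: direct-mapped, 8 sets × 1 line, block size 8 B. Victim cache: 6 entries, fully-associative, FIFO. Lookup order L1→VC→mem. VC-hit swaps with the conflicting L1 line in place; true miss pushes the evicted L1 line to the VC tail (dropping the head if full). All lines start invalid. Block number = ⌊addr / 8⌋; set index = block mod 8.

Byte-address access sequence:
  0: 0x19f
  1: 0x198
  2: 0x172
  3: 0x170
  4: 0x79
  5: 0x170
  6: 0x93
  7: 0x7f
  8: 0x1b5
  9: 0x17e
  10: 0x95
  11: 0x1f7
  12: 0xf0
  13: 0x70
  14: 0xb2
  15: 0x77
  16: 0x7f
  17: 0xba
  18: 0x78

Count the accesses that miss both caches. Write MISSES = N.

0: 0x19f (blk 51, set 3) → MISS  vc=[]
1: 0x198 (blk 51, set 3) → L1-HIT  vc=[]
2: 0x172 (blk 46, set 6) → MISS  vc=[]
3: 0x170 (blk 46, set 6) → L1-HIT  vc=[]
4: 0x79 (blk 15, set 7) → MISS  vc=[]
5: 0x170 (blk 46, set 6) → L1-HIT  vc=[]
6: 0x93 (blk 18, set 2) → MISS  vc=[]
7: 0x7f (blk 15, set 7) → L1-HIT  vc=[]
8: 0x1b5 (blk 54, set 6) → MISS  vc=[46]
9: 0x17e (blk 47, set 7) → MISS  vc=[46, 15]
10: 0x95 (blk 18, set 2) → L1-HIT  vc=[46, 15]
11: 0x1f7 (blk 62, set 6) → MISS  vc=[46, 15, 54]
12: 0xf0 (blk 30, set 6) → MISS  vc=[46, 15, 54, 62]
13: 0x70 (blk 14, set 6) → MISS  vc=[46, 15, 54, 62, 30]
14: 0xb2 (blk 22, set 6) → MISS  vc=[46, 15, 54, 62, 30, 14]
15: 0x77 (blk 14, set 6) → VC-HIT  vc=[46, 15, 54, 62, 30, 22]
16: 0x7f (blk 15, set 7) → VC-HIT  vc=[46, 47, 54, 62, 30, 22]
17: 0xba (blk 23, set 7) → MISS  vc=[47, 54, 62, 30, 22, 15]
18: 0x78 (blk 15, set 7) → VC-HIT  vc=[47, 54, 62, 30, 22, 23]

MISSES = 11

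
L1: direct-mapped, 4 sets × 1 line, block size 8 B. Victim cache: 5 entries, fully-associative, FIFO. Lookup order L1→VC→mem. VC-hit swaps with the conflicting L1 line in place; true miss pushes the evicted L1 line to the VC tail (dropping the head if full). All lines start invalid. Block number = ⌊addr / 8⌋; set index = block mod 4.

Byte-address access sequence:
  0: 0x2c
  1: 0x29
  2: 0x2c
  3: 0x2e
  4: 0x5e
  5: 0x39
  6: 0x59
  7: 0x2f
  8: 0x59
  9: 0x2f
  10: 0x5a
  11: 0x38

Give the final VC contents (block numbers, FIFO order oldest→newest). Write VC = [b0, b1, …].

#0 0x2c→b5/s1 MISS; vc=[]
#1 0x29→b5/s1 L1-HIT; vc=[]
#2 0x2c→b5/s1 L1-HIT; vc=[]
#3 0x2e→b5/s1 L1-HIT; vc=[]
#4 0x5e→b11/s3 MISS; vc=[]
#5 0x39→b7/s3 MISS; vc=[11]
#6 0x59→b11/s3 VC-HIT; vc=[7]
#7 0x2f→b5/s1 L1-HIT; vc=[7]
#8 0x59→b11/s3 L1-HIT; vc=[7]
#9 0x2f→b5/s1 L1-HIT; vc=[7]
#10 0x5a→b11/s3 L1-HIT; vc=[7]
#11 0x38→b7/s3 VC-HIT; vc=[11]

VC = [11]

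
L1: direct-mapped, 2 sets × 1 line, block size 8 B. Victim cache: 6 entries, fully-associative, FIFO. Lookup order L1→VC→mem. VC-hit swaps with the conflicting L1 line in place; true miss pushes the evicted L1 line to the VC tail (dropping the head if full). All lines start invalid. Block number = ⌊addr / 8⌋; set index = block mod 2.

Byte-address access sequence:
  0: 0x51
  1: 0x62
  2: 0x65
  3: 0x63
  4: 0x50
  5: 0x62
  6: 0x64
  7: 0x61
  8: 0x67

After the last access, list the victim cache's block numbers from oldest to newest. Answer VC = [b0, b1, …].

0: 0x51 (blk 10, set 0) → MISS  vc=[]
1: 0x62 (blk 12, set 0) → MISS  vc=[10]
2: 0x65 (blk 12, set 0) → L1-HIT  vc=[10]
3: 0x63 (blk 12, set 0) → L1-HIT  vc=[10]
4: 0x50 (blk 10, set 0) → VC-HIT  vc=[12]
5: 0x62 (blk 12, set 0) → VC-HIT  vc=[10]
6: 0x64 (blk 12, set 0) → L1-HIT  vc=[10]
7: 0x61 (blk 12, set 0) → L1-HIT  vc=[10]
8: 0x67 (blk 12, set 0) → L1-HIT  vc=[10]

VC = [10]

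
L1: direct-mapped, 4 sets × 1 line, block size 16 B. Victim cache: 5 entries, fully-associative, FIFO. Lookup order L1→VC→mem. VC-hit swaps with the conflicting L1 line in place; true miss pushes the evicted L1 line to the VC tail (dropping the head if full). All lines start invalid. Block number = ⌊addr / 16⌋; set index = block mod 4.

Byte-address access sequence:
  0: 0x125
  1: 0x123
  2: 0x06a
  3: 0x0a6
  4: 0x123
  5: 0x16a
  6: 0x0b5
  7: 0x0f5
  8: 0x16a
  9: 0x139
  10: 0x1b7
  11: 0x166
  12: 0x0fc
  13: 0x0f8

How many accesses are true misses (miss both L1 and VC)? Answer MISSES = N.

0: 0x125 (blk 18, set 2) → MISS  vc=[]
1: 0x123 (blk 18, set 2) → L1-HIT  vc=[]
2: 0x6a (blk 6, set 2) → MISS  vc=[18]
3: 0xa6 (blk 10, set 2) → MISS  vc=[18, 6]
4: 0x123 (blk 18, set 2) → VC-HIT  vc=[10, 6]
5: 0x16a (blk 22, set 2) → MISS  vc=[10, 6, 18]
6: 0xb5 (blk 11, set 3) → MISS  vc=[10, 6, 18]
7: 0xf5 (blk 15, set 3) → MISS  vc=[10, 6, 18, 11]
8: 0x16a (blk 22, set 2) → L1-HIT  vc=[10, 6, 18, 11]
9: 0x139 (blk 19, set 3) → MISS  vc=[10, 6, 18, 11, 15]
10: 0x1b7 (blk 27, set 3) → MISS  vc=[6, 18, 11, 15, 19]
11: 0x166 (blk 22, set 2) → L1-HIT  vc=[6, 18, 11, 15, 19]
12: 0xfc (blk 15, set 3) → VC-HIT  vc=[6, 18, 11, 27, 19]
13: 0xf8 (blk 15, set 3) → L1-HIT  vc=[6, 18, 11, 27, 19]

MISSES = 8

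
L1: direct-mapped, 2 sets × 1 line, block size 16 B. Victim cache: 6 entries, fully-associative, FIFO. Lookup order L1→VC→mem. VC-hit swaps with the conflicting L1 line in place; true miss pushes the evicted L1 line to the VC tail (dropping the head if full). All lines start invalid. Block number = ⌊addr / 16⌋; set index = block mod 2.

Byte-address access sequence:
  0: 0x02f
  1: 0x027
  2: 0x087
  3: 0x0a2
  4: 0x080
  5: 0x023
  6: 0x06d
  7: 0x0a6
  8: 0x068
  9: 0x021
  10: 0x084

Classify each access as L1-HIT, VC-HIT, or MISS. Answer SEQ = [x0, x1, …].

SEQ = [MISS, L1-HIT, MISS, MISS, VC-HIT, VC-HIT, MISS, VC-HIT, VC-HIT, VC-HIT, VC-HIT]

#0 0x2f→b2/s0 MISS; vc=[]
#1 0x27→b2/s0 L1-HIT; vc=[]
#2 0x87→b8/s0 MISS; vc=[2]
#3 0xa2→b10/s0 MISS; vc=[2,8]
#4 0x80→b8/s0 VC-HIT; vc=[2,10]
#5 0x23→b2/s0 VC-HIT; vc=[8,10]
#6 0x6d→b6/s0 MISS; vc=[8,10,2]
#7 0xa6→b10/s0 VC-HIT; vc=[8,6,2]
#8 0x68→b6/s0 VC-HIT; vc=[8,10,2]
#9 0x21→b2/s0 VC-HIT; vc=[8,10,6]
#10 0x84→b8/s0 VC-HIT; vc=[2,10,6]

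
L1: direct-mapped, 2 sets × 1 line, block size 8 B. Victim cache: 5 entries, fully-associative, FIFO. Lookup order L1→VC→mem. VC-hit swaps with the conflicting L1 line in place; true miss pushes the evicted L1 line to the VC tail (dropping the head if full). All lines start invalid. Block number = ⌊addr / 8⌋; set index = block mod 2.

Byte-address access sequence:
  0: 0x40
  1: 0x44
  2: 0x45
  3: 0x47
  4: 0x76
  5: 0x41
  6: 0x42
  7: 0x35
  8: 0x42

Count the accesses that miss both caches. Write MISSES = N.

  [0] addr=0x40 blk=8 s=0: MISS | VC []
  [1] addr=0x44 blk=8 s=0: L1-HIT | VC []
  [2] addr=0x45 blk=8 s=0: L1-HIT | VC []
  [3] addr=0x47 blk=8 s=0: L1-HIT | VC []
  [4] addr=0x76 blk=14 s=0: MISS | VC [8]
  [5] addr=0x41 blk=8 s=0: VC-HIT | VC [14]
  [6] addr=0x42 blk=8 s=0: L1-HIT | VC [14]
  [7] addr=0x35 blk=6 s=0: MISS | VC [14, 8]
  [8] addr=0x42 blk=8 s=0: VC-HIT | VC [14, 6]

MISSES = 3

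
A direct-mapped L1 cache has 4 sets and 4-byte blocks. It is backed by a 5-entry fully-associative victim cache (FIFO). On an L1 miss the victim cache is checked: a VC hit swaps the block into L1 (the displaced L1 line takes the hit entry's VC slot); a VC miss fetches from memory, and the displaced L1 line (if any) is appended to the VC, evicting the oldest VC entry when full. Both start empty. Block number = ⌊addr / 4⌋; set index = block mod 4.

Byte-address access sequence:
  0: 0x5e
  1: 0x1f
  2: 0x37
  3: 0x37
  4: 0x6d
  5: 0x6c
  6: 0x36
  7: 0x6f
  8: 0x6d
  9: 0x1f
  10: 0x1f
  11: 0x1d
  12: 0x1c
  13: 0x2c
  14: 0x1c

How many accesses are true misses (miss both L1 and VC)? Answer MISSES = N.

#0 0x5e→b23/s3 MISS; vc=[]
#1 0x1f→b7/s3 MISS; vc=[23]
#2 0x37→b13/s1 MISS; vc=[23]
#3 0x37→b13/s1 L1-HIT; vc=[23]
#4 0x6d→b27/s3 MISS; vc=[23,7]
#5 0x6c→b27/s3 L1-HIT; vc=[23,7]
#6 0x36→b13/s1 L1-HIT; vc=[23,7]
#7 0x6f→b27/s3 L1-HIT; vc=[23,7]
#8 0x6d→b27/s3 L1-HIT; vc=[23,7]
#9 0x1f→b7/s3 VC-HIT; vc=[23,27]
#10 0x1f→b7/s3 L1-HIT; vc=[23,27]
#11 0x1d→b7/s3 L1-HIT; vc=[23,27]
#12 0x1c→b7/s3 L1-HIT; vc=[23,27]
#13 0x2c→b11/s3 MISS; vc=[23,27,7]
#14 0x1c→b7/s3 VC-HIT; vc=[23,27,11]

MISSES = 5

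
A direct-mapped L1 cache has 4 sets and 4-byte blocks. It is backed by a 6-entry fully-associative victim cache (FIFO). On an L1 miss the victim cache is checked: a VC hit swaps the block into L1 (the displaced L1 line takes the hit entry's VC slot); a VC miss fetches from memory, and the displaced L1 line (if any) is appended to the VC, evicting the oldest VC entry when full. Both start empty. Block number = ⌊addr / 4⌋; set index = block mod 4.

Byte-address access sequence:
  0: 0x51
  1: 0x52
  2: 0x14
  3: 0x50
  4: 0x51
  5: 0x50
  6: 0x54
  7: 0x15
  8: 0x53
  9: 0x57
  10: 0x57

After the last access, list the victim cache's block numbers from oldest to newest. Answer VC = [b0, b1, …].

  [0] addr=0x51 blk=20 s=0: MISS | VC []
  [1] addr=0x52 blk=20 s=0: L1-HIT | VC []
  [2] addr=0x14 blk=5 s=1: MISS | VC []
  [3] addr=0x50 blk=20 s=0: L1-HIT | VC []
  [4] addr=0x51 blk=20 s=0: L1-HIT | VC []
  [5] addr=0x50 blk=20 s=0: L1-HIT | VC []
  [6] addr=0x54 blk=21 s=1: MISS | VC [5]
  [7] addr=0x15 blk=5 s=1: VC-HIT | VC [21]
  [8] addr=0x53 blk=20 s=0: L1-HIT | VC [21]
  [9] addr=0x57 blk=21 s=1: VC-HIT | VC [5]
  [10] addr=0x57 blk=21 s=1: L1-HIT | VC [5]

VC = [5]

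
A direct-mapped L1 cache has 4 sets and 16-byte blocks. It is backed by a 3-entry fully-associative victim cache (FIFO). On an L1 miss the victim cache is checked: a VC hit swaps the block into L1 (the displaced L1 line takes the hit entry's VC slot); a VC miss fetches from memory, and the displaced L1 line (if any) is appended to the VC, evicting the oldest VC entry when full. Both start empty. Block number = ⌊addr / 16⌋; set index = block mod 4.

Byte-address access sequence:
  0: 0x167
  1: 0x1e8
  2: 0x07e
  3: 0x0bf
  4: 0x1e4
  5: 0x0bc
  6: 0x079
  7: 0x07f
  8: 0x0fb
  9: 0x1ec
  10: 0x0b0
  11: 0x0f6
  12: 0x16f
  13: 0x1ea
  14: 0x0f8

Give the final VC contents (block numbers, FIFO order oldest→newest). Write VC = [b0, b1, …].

VC = [22, 11, 7]

#0 0x167→b22/s2 MISS; vc=[]
#1 0x1e8→b30/s2 MISS; vc=[22]
#2 0x7e→b7/s3 MISS; vc=[22]
#3 0xbf→b11/s3 MISS; vc=[22,7]
#4 0x1e4→b30/s2 L1-HIT; vc=[22,7]
#5 0xbc→b11/s3 L1-HIT; vc=[22,7]
#6 0x79→b7/s3 VC-HIT; vc=[22,11]
#7 0x7f→b7/s3 L1-HIT; vc=[22,11]
#8 0xfb→b15/s3 MISS; vc=[22,11,7]
#9 0x1ec→b30/s2 L1-HIT; vc=[22,11,7]
#10 0xb0→b11/s3 VC-HIT; vc=[22,15,7]
#11 0xf6→b15/s3 VC-HIT; vc=[22,11,7]
#12 0x16f→b22/s2 VC-HIT; vc=[30,11,7]
#13 0x1ea→b30/s2 VC-HIT; vc=[22,11,7]
#14 0xf8→b15/s3 L1-HIT; vc=[22,11,7]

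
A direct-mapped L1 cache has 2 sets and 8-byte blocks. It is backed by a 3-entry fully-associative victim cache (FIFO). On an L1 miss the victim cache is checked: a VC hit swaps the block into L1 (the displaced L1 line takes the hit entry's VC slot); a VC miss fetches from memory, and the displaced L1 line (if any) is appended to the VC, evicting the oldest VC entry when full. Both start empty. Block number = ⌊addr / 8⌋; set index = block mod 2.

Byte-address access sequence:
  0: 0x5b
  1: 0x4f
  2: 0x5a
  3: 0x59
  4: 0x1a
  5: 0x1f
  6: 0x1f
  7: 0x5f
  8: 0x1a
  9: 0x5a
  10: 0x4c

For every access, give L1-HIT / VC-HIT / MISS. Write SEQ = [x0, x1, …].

SEQ = [MISS, MISS, VC-HIT, L1-HIT, MISS, L1-HIT, L1-HIT, VC-HIT, VC-HIT, VC-HIT, VC-HIT]

#0 0x5b→b11/s1 MISS; vc=[]
#1 0x4f→b9/s1 MISS; vc=[11]
#2 0x5a→b11/s1 VC-HIT; vc=[9]
#3 0x59→b11/s1 L1-HIT; vc=[9]
#4 0x1a→b3/s1 MISS; vc=[9,11]
#5 0x1f→b3/s1 L1-HIT; vc=[9,11]
#6 0x1f→b3/s1 L1-HIT; vc=[9,11]
#7 0x5f→b11/s1 VC-HIT; vc=[9,3]
#8 0x1a→b3/s1 VC-HIT; vc=[9,11]
#9 0x5a→b11/s1 VC-HIT; vc=[9,3]
#10 0x4c→b9/s1 VC-HIT; vc=[11,3]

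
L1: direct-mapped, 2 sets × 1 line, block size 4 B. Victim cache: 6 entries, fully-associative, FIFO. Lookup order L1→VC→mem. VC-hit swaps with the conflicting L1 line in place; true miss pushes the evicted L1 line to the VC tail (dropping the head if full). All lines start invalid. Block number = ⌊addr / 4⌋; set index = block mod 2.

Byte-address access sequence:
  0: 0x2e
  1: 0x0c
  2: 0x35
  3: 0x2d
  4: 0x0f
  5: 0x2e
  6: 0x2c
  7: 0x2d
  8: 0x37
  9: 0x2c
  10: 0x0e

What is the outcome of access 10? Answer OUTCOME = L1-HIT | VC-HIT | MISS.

0: 0x2e (blk 11, set 1) → MISS  vc=[]
1: 0xc (blk 3, set 1) → MISS  vc=[11]
2: 0x35 (blk 13, set 1) → MISS  vc=[11, 3]
3: 0x2d (blk 11, set 1) → VC-HIT  vc=[13, 3]
4: 0xf (blk 3, set 1) → VC-HIT  vc=[13, 11]
5: 0x2e (blk 11, set 1) → VC-HIT  vc=[13, 3]
6: 0x2c (blk 11, set 1) → L1-HIT  vc=[13, 3]
7: 0x2d (blk 11, set 1) → L1-HIT  vc=[13, 3]
8: 0x37 (blk 13, set 1) → VC-HIT  vc=[11, 3]
9: 0x2c (blk 11, set 1) → VC-HIT  vc=[13, 3]
10: 0xe (blk 3, set 1) → VC-HIT  vc=[13, 11]

OUTCOME = VC-HIT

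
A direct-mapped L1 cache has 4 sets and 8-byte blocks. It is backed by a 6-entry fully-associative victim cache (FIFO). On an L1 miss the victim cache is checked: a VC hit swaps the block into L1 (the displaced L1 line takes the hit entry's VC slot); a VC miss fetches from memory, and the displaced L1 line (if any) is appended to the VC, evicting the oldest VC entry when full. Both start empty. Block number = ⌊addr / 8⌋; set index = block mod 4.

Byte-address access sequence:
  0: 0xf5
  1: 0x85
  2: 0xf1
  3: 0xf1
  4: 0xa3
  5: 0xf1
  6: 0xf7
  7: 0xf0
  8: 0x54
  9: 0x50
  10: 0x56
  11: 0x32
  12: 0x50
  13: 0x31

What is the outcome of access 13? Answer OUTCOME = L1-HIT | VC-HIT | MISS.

0: 0xf5 (blk 30, set 2) → MISS  vc=[]
1: 0x85 (blk 16, set 0) → MISS  vc=[]
2: 0xf1 (blk 30, set 2) → L1-HIT  vc=[]
3: 0xf1 (blk 30, set 2) → L1-HIT  vc=[]
4: 0xa3 (blk 20, set 0) → MISS  vc=[16]
5: 0xf1 (blk 30, set 2) → L1-HIT  vc=[16]
6: 0xf7 (blk 30, set 2) → L1-HIT  vc=[16]
7: 0xf0 (blk 30, set 2) → L1-HIT  vc=[16]
8: 0x54 (blk 10, set 2) → MISS  vc=[16, 30]
9: 0x50 (blk 10, set 2) → L1-HIT  vc=[16, 30]
10: 0x56 (blk 10, set 2) → L1-HIT  vc=[16, 30]
11: 0x32 (blk 6, set 2) → MISS  vc=[16, 30, 10]
12: 0x50 (blk 10, set 2) → VC-HIT  vc=[16, 30, 6]
13: 0x31 (blk 6, set 2) → VC-HIT  vc=[16, 30, 10]

OUTCOME = VC-HIT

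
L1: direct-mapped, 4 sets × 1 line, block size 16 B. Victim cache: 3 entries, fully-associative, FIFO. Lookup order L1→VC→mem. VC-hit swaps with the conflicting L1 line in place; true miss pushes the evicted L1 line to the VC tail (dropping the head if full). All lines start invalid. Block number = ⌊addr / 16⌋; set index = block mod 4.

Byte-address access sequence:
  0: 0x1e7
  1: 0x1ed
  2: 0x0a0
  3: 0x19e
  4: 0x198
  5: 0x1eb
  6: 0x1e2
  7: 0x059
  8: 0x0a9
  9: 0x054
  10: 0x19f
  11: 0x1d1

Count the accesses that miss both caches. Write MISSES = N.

  [0] addr=0x1e7 blk=30 s=2: MISS | VC []
  [1] addr=0x1ed blk=30 s=2: L1-HIT | VC []
  [2] addr=0xa0 blk=10 s=2: MISS | VC [30]
  [3] addr=0x19e blk=25 s=1: MISS | VC [30]
  [4] addr=0x198 blk=25 s=1: L1-HIT | VC [30]
  [5] addr=0x1eb blk=30 s=2: VC-HIT | VC [10]
  [6] addr=0x1e2 blk=30 s=2: L1-HIT | VC [10]
  [7] addr=0x59 blk=5 s=1: MISS | VC [10, 25]
  [8] addr=0xa9 blk=10 s=2: VC-HIT | VC [30, 25]
  [9] addr=0x54 blk=5 s=1: L1-HIT | VC [30, 25]
  [10] addr=0x19f blk=25 s=1: VC-HIT | VC [30, 5]
  [11] addr=0x1d1 blk=29 s=1: MISS | VC [30, 5, 25]

MISSES = 5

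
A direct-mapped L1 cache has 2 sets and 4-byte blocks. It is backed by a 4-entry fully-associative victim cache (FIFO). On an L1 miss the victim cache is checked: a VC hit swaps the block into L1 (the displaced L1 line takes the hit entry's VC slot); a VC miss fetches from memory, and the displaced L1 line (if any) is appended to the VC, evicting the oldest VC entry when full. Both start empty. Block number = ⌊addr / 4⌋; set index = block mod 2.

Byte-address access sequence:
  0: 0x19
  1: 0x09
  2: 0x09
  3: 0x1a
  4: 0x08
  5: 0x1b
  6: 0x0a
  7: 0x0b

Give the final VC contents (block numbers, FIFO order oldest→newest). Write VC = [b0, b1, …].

  [0] addr=0x19 blk=6 s=0: MISS | VC []
  [1] addr=0x9 blk=2 s=0: MISS | VC [6]
  [2] addr=0x9 blk=2 s=0: L1-HIT | VC [6]
  [3] addr=0x1a blk=6 s=0: VC-HIT | VC [2]
  [4] addr=0x8 blk=2 s=0: VC-HIT | VC [6]
  [5] addr=0x1b blk=6 s=0: VC-HIT | VC [2]
  [6] addr=0xa blk=2 s=0: VC-HIT | VC [6]
  [7] addr=0xb blk=2 s=0: L1-HIT | VC [6]

VC = [6]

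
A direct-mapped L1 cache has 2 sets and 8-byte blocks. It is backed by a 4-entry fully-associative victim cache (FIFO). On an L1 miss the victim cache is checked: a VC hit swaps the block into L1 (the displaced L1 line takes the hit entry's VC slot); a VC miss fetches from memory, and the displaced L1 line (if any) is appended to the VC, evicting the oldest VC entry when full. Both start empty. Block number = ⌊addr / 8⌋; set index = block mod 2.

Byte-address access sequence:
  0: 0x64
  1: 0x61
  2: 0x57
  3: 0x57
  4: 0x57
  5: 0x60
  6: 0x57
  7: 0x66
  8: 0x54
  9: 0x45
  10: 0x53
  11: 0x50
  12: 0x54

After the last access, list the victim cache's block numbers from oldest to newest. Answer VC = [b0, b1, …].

  [0] addr=0x64 blk=12 s=0: MISS | VC []
  [1] addr=0x61 blk=12 s=0: L1-HIT | VC []
  [2] addr=0x57 blk=10 s=0: MISS | VC [12]
  [3] addr=0x57 blk=10 s=0: L1-HIT | VC [12]
  [4] addr=0x57 blk=10 s=0: L1-HIT | VC [12]
  [5] addr=0x60 blk=12 s=0: VC-HIT | VC [10]
  [6] addr=0x57 blk=10 s=0: VC-HIT | VC [12]
  [7] addr=0x66 blk=12 s=0: VC-HIT | VC [10]
  [8] addr=0x54 blk=10 s=0: VC-HIT | VC [12]
  [9] addr=0x45 blk=8 s=0: MISS | VC [12, 10]
  [10] addr=0x53 blk=10 s=0: VC-HIT | VC [12, 8]
  [11] addr=0x50 blk=10 s=0: L1-HIT | VC [12, 8]
  [12] addr=0x54 blk=10 s=0: L1-HIT | VC [12, 8]

VC = [12, 8]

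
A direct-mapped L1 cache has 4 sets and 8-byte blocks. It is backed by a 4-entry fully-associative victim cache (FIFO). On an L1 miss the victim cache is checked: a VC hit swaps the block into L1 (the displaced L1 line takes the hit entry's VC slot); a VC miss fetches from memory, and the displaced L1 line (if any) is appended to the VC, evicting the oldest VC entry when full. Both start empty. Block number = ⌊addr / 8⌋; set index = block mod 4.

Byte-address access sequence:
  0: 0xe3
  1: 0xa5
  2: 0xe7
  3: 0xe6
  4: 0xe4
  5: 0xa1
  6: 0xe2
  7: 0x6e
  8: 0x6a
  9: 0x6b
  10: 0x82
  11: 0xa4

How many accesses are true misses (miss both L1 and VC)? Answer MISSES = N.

MISSES = 4

  [0] addr=0xe3 blk=28 s=0: MISS | VC []
  [1] addr=0xa5 blk=20 s=0: MISS | VC [28]
  [2] addr=0xe7 blk=28 s=0: VC-HIT | VC [20]
  [3] addr=0xe6 blk=28 s=0: L1-HIT | VC [20]
  [4] addr=0xe4 blk=28 s=0: L1-HIT | VC [20]
  [5] addr=0xa1 blk=20 s=0: VC-HIT | VC [28]
  [6] addr=0xe2 blk=28 s=0: VC-HIT | VC [20]
  [7] addr=0x6e blk=13 s=1: MISS | VC [20]
  [8] addr=0x6a blk=13 s=1: L1-HIT | VC [20]
  [9] addr=0x6b blk=13 s=1: L1-HIT | VC [20]
  [10] addr=0x82 blk=16 s=0: MISS | VC [20, 28]
  [11] addr=0xa4 blk=20 s=0: VC-HIT | VC [16, 28]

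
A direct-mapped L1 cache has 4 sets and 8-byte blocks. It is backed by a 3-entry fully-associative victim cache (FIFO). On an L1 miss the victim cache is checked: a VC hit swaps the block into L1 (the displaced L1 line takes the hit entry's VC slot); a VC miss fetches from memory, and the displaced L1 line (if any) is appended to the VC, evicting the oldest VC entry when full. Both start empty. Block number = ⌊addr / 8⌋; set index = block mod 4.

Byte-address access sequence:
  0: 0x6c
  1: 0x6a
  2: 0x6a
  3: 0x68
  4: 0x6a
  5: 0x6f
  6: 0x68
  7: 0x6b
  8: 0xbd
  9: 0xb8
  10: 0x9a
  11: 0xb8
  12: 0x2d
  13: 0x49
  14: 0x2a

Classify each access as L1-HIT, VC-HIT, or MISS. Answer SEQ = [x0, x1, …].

0: 0x6c (blk 13, set 1) → MISS  vc=[]
1: 0x6a (blk 13, set 1) → L1-HIT  vc=[]
2: 0x6a (blk 13, set 1) → L1-HIT  vc=[]
3: 0x68 (blk 13, set 1) → L1-HIT  vc=[]
4: 0x6a (blk 13, set 1) → L1-HIT  vc=[]
5: 0x6f (blk 13, set 1) → L1-HIT  vc=[]
6: 0x68 (blk 13, set 1) → L1-HIT  vc=[]
7: 0x6b (blk 13, set 1) → L1-HIT  vc=[]
8: 0xbd (blk 23, set 3) → MISS  vc=[]
9: 0xb8 (blk 23, set 3) → L1-HIT  vc=[]
10: 0x9a (blk 19, set 3) → MISS  vc=[23]
11: 0xb8 (blk 23, set 3) → VC-HIT  vc=[19]
12: 0x2d (blk 5, set 1) → MISS  vc=[19, 13]
13: 0x49 (blk 9, set 1) → MISS  vc=[19, 13, 5]
14: 0x2a (blk 5, set 1) → VC-HIT  vc=[19, 13, 9]

SEQ = [MISS, L1-HIT, L1-HIT, L1-HIT, L1-HIT, L1-HIT, L1-HIT, L1-HIT, MISS, L1-HIT, MISS, VC-HIT, MISS, MISS, VC-HIT]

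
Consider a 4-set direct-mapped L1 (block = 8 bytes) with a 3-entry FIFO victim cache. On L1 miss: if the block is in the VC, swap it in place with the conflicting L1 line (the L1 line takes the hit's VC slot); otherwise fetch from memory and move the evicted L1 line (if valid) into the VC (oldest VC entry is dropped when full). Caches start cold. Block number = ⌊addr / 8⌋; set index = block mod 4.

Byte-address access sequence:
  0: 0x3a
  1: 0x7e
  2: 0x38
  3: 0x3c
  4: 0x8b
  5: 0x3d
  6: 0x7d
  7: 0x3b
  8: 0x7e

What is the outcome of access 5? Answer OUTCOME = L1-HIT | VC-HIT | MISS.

0: 0x3a (blk 7, set 3) → MISS  vc=[]
1: 0x7e (blk 15, set 3) → MISS  vc=[7]
2: 0x38 (blk 7, set 3) → VC-HIT  vc=[15]
3: 0x3c (blk 7, set 3) → L1-HIT  vc=[15]
4: 0x8b (blk 17, set 1) → MISS  vc=[15]
5: 0x3d (blk 7, set 3) → L1-HIT  vc=[15]
6: 0x7d (blk 15, set 3) → VC-HIT  vc=[7]
7: 0x3b (blk 7, set 3) → VC-HIT  vc=[15]
8: 0x7e (blk 15, set 3) → VC-HIT  vc=[7]

OUTCOME = L1-HIT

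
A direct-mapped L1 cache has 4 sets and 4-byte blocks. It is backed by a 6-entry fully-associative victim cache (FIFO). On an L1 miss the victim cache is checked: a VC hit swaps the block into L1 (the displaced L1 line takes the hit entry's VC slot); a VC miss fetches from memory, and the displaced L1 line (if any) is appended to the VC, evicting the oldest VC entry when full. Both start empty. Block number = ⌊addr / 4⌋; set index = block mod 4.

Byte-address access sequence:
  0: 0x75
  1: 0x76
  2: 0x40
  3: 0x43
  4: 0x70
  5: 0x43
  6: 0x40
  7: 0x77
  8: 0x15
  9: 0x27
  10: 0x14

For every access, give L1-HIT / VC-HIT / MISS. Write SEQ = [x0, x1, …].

SEQ = [MISS, L1-HIT, MISS, L1-HIT, MISS, VC-HIT, L1-HIT, L1-HIT, MISS, MISS, VC-HIT]

#0 0x75→b29/s1 MISS; vc=[]
#1 0x76→b29/s1 L1-HIT; vc=[]
#2 0x40→b16/s0 MISS; vc=[]
#3 0x43→b16/s0 L1-HIT; vc=[]
#4 0x70→b28/s0 MISS; vc=[16]
#5 0x43→b16/s0 VC-HIT; vc=[28]
#6 0x40→b16/s0 L1-HIT; vc=[28]
#7 0x77→b29/s1 L1-HIT; vc=[28]
#8 0x15→b5/s1 MISS; vc=[28,29]
#9 0x27→b9/s1 MISS; vc=[28,29,5]
#10 0x14→b5/s1 VC-HIT; vc=[28,29,9]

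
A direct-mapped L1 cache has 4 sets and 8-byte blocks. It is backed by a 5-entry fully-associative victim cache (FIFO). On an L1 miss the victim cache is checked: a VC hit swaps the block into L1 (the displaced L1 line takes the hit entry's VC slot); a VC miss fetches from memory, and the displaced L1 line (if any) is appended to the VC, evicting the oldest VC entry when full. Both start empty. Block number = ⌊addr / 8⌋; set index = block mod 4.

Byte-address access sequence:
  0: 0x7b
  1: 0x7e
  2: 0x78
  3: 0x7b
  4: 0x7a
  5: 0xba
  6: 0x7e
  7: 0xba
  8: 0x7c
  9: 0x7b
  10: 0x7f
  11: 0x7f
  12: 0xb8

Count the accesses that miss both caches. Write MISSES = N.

#0 0x7b→b15/s3 MISS; vc=[]
#1 0x7e→b15/s3 L1-HIT; vc=[]
#2 0x78→b15/s3 L1-HIT; vc=[]
#3 0x7b→b15/s3 L1-HIT; vc=[]
#4 0x7a→b15/s3 L1-HIT; vc=[]
#5 0xba→b23/s3 MISS; vc=[15]
#6 0x7e→b15/s3 VC-HIT; vc=[23]
#7 0xba→b23/s3 VC-HIT; vc=[15]
#8 0x7c→b15/s3 VC-HIT; vc=[23]
#9 0x7b→b15/s3 L1-HIT; vc=[23]
#10 0x7f→b15/s3 L1-HIT; vc=[23]
#11 0x7f→b15/s3 L1-HIT; vc=[23]
#12 0xb8→b23/s3 VC-HIT; vc=[15]

MISSES = 2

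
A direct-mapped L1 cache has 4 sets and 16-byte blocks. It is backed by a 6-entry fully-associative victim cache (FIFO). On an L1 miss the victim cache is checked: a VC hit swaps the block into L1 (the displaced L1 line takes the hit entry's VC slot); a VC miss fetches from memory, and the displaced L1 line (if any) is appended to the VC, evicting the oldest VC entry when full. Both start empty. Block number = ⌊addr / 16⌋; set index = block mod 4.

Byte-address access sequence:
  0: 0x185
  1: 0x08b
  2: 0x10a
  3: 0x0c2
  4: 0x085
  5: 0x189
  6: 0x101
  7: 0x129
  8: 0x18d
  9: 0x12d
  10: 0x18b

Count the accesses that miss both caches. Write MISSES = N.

0: 0x185 (blk 24, set 0) → MISS  vc=[]
1: 0x8b (blk 8, set 0) → MISS  vc=[24]
2: 0x10a (blk 16, set 0) → MISS  vc=[24, 8]
3: 0xc2 (blk 12, set 0) → MISS  vc=[24, 8, 16]
4: 0x85 (blk 8, set 0) → VC-HIT  vc=[24, 12, 16]
5: 0x189 (blk 24, set 0) → VC-HIT  vc=[8, 12, 16]
6: 0x101 (blk 16, set 0) → VC-HIT  vc=[8, 12, 24]
7: 0x129 (blk 18, set 2) → MISS  vc=[8, 12, 24]
8: 0x18d (blk 24, set 0) → VC-HIT  vc=[8, 12, 16]
9: 0x12d (blk 18, set 2) → L1-HIT  vc=[8, 12, 16]
10: 0x18b (blk 24, set 0) → L1-HIT  vc=[8, 12, 16]

MISSES = 5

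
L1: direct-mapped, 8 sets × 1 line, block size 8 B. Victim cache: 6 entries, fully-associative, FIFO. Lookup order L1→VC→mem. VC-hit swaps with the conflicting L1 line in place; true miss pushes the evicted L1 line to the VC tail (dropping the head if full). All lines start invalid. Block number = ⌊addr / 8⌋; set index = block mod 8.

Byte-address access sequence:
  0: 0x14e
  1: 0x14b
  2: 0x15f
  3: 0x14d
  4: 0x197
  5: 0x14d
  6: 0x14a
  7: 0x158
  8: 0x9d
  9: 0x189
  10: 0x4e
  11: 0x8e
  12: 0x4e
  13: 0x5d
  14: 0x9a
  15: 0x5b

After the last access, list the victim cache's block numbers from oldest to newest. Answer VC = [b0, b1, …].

VC = [43, 41, 49, 17, 19]

  [0] addr=0x14e blk=41 s=1: MISS | VC []
  [1] addr=0x14b blk=41 s=1: L1-HIT | VC []
  [2] addr=0x15f blk=43 s=3: MISS | VC []
  [3] addr=0x14d blk=41 s=1: L1-HIT | VC []
  [4] addr=0x197 blk=50 s=2: MISS | VC []
  [5] addr=0x14d blk=41 s=1: L1-HIT | VC []
  [6] addr=0x14a blk=41 s=1: L1-HIT | VC []
  [7] addr=0x158 blk=43 s=3: L1-HIT | VC []
  [8] addr=0x9d blk=19 s=3: MISS | VC [43]
  [9] addr=0x189 blk=49 s=1: MISS | VC [43, 41]
  [10] addr=0x4e blk=9 s=1: MISS | VC [43, 41, 49]
  [11] addr=0x8e blk=17 s=1: MISS | VC [43, 41, 49, 9]
  [12] addr=0x4e blk=9 s=1: VC-HIT | VC [43, 41, 49, 17]
  [13] addr=0x5d blk=11 s=3: MISS | VC [43, 41, 49, 17, 19]
  [14] addr=0x9a blk=19 s=3: VC-HIT | VC [43, 41, 49, 17, 11]
  [15] addr=0x5b blk=11 s=3: VC-HIT | VC [43, 41, 49, 17, 19]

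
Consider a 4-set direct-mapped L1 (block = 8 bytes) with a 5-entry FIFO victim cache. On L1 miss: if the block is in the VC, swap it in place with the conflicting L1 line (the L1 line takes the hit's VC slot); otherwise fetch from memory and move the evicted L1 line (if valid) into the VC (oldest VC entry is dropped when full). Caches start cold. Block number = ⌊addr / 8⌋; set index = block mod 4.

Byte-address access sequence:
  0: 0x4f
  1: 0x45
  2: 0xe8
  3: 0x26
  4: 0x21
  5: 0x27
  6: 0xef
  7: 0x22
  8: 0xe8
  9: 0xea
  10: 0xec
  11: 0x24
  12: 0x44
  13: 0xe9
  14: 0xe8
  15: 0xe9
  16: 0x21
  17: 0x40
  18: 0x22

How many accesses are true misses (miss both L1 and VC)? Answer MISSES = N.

MISSES = 4

  [0] addr=0x4f blk=9 s=1: MISS | VC []
  [1] addr=0x45 blk=8 s=0: MISS | VC []
  [2] addr=0xe8 blk=29 s=1: MISS | VC [9]
  [3] addr=0x26 blk=4 s=0: MISS | VC [9, 8]
  [4] addr=0x21 blk=4 s=0: L1-HIT | VC [9, 8]
  [5] addr=0x27 blk=4 s=0: L1-HIT | VC [9, 8]
  [6] addr=0xef blk=29 s=1: L1-HIT | VC [9, 8]
  [7] addr=0x22 blk=4 s=0: L1-HIT | VC [9, 8]
  [8] addr=0xe8 blk=29 s=1: L1-HIT | VC [9, 8]
  [9] addr=0xea blk=29 s=1: L1-HIT | VC [9, 8]
  [10] addr=0xec blk=29 s=1: L1-HIT | VC [9, 8]
  [11] addr=0x24 blk=4 s=0: L1-HIT | VC [9, 8]
  [12] addr=0x44 blk=8 s=0: VC-HIT | VC [9, 4]
  [13] addr=0xe9 blk=29 s=1: L1-HIT | VC [9, 4]
  [14] addr=0xe8 blk=29 s=1: L1-HIT | VC [9, 4]
  [15] addr=0xe9 blk=29 s=1: L1-HIT | VC [9, 4]
  [16] addr=0x21 blk=4 s=0: VC-HIT | VC [9, 8]
  [17] addr=0x40 blk=8 s=0: VC-HIT | VC [9, 4]
  [18] addr=0x22 blk=4 s=0: VC-HIT | VC [9, 8]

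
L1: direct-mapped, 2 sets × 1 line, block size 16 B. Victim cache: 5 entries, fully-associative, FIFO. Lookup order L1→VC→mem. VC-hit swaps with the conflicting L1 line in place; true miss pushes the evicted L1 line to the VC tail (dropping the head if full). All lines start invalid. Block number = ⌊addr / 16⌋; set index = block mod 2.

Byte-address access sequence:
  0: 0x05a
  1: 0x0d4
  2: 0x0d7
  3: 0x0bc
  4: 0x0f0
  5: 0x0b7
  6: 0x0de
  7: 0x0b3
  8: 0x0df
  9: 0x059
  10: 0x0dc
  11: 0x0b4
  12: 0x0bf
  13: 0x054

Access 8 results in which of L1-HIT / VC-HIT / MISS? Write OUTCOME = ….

#0 0x5a→b5/s1 MISS; vc=[]
#1 0xd4→b13/s1 MISS; vc=[5]
#2 0xd7→b13/s1 L1-HIT; vc=[5]
#3 0xbc→b11/s1 MISS; vc=[5,13]
#4 0xf0→b15/s1 MISS; vc=[5,13,11]
#5 0xb7→b11/s1 VC-HIT; vc=[5,13,15]
#6 0xde→b13/s1 VC-HIT; vc=[5,11,15]
#7 0xb3→b11/s1 VC-HIT; vc=[5,13,15]
#8 0xdf→b13/s1 VC-HIT; vc=[5,11,15]
#9 0x59→b5/s1 VC-HIT; vc=[13,11,15]
#10 0xdc→b13/s1 VC-HIT; vc=[5,11,15]
#11 0xb4→b11/s1 VC-HIT; vc=[5,13,15]
#12 0xbf→b11/s1 L1-HIT; vc=[5,13,15]
#13 0x54→b5/s1 VC-HIT; vc=[11,13,15]

OUTCOME = VC-HIT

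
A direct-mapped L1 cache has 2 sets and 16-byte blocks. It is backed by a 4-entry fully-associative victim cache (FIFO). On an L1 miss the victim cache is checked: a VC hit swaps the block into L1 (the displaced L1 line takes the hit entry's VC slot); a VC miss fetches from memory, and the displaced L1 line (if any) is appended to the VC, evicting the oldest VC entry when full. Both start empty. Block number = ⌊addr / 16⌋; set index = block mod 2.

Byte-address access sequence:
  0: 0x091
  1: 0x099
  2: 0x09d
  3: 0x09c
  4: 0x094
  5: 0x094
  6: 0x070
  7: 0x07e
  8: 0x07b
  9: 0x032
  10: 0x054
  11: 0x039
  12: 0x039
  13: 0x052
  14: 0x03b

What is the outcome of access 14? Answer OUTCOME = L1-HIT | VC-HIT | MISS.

OUTCOME = VC-HIT

  [0] addr=0x91 blk=9 s=1: MISS | VC []
  [1] addr=0x99 blk=9 s=1: L1-HIT | VC []
  [2] addr=0x9d blk=9 s=1: L1-HIT | VC []
  [3] addr=0x9c blk=9 s=1: L1-HIT | VC []
  [4] addr=0x94 blk=9 s=1: L1-HIT | VC []
  [5] addr=0x94 blk=9 s=1: L1-HIT | VC []
  [6] addr=0x70 blk=7 s=1: MISS | VC [9]
  [7] addr=0x7e blk=7 s=1: L1-HIT | VC [9]
  [8] addr=0x7b blk=7 s=1: L1-HIT | VC [9]
  [9] addr=0x32 blk=3 s=1: MISS | VC [9, 7]
  [10] addr=0x54 blk=5 s=1: MISS | VC [9, 7, 3]
  [11] addr=0x39 blk=3 s=1: VC-HIT | VC [9, 7, 5]
  [12] addr=0x39 blk=3 s=1: L1-HIT | VC [9, 7, 5]
  [13] addr=0x52 blk=5 s=1: VC-HIT | VC [9, 7, 3]
  [14] addr=0x3b blk=3 s=1: VC-HIT | VC [9, 7, 5]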